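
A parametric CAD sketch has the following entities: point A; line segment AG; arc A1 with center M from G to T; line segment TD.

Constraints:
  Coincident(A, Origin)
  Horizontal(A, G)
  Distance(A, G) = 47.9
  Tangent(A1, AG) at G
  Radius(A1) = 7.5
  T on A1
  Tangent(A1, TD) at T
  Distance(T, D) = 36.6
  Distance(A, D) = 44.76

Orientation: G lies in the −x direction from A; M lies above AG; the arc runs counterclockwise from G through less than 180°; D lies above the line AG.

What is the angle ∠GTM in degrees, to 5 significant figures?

58.039°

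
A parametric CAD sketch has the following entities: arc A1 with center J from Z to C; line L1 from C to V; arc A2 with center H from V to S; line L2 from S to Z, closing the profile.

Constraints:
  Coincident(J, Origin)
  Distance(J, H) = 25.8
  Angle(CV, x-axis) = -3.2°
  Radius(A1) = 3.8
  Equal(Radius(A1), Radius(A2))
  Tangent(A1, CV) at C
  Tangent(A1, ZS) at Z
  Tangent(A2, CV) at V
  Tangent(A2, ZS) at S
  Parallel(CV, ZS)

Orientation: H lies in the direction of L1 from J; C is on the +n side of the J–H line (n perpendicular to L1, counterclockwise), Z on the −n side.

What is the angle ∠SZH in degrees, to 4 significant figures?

8.379°

The slot axis is L1's direction at -3.2°, so u = (cos -3.2°, sin -3.2°) = (0.9984, -0.05582) and n = (−sin -3.2°, cos -3.2°) = (0.05582, 0.9984). J is at the origin and H lies 25.8 along u from J, so H = 25.8·u = (25.76, -1.440). Tangency of A1 to both parallel lines with radius 3.8 puts C and Z at J ± 3.8·n: C = (0.2121, 3.794), Z = (-0.2121, -3.794). Equal radii place V and S the same way about H: V = H + 3.8·n = (25.97, 2.354), S = H − 3.8·n = (25.55, -5.234). Then cos ∠SZH = ZS·ZH / (|ZS||ZH|), giving 8.379°.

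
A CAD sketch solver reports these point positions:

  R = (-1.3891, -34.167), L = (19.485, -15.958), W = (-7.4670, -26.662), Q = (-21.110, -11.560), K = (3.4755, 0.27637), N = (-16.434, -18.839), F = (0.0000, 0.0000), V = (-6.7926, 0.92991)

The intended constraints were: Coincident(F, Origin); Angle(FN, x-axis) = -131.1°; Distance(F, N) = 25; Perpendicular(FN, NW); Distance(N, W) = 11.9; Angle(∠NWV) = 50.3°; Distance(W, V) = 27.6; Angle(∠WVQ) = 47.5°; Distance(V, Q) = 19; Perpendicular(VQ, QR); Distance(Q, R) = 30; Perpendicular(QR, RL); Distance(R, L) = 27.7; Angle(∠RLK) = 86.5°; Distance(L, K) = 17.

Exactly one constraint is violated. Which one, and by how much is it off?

Distance(L, K) = 17 — off by 5.80.

F = (0.00, 0.00) ✓; FN at -131.1° ✓; |FN| = 25.00 ✓; ∠(FN, NW) = 90.00° ✓; |NW| = 11.90 ✓; ∠NWV = 50.30° ✓; |WV| = 27.60 ✓; ∠WVQ = 47.50° ✓; |VQ| = 19.00 ✓; ∠(VQ, QR) = 90.00° ✓; |QR| = 30.00 ✓; ∠(QR, RL) = 90.00° ✓; |RL| = 27.70 ✓; ∠RLK = 86.50° ✓; |LK| = 22.80 ✗.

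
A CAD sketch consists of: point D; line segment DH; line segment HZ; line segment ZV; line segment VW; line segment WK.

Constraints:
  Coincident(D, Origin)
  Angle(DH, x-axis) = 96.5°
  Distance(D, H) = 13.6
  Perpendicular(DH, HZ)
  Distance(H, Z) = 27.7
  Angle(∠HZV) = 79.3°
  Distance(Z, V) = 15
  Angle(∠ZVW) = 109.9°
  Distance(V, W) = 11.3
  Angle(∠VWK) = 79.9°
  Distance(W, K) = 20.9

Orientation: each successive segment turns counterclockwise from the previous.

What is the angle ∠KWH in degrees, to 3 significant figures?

40.6°

D is at the origin; DH runs at 96.5° with length 13.6, so H = (-1.54, 13.5). DH is perpendicular to HZ, so HZ runs at -174°; with |HZ| = 27.7, Z = (-29.1, 10.4). ∠HZV = 79.3° gives ZV at -72.8° from the x-axis; with |ZV| = 15.0, V = (-24.6, -3.95). ∠ZVW = 109.9° gives VW at -2.70° from the x-axis; with |VW| = 11.3, W = (-13.3, -4.48). ∠VWK = 79.9° gives WK at 97.4° from the x-axis; with |WK| = 20.9, K = (-16.0, 16.2). Then cos ∠KWH = WK·WH / (|WK||WH|), giving 40.6°.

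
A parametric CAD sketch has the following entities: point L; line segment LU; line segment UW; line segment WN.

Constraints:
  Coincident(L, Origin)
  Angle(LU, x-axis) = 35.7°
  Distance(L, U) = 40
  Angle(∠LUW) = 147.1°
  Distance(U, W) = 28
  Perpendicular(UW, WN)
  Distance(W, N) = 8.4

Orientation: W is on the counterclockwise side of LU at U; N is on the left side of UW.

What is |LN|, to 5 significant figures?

63.010

L is at the origin; LU runs at 35.7° with length 40.0, so U = 40.0·(cos 35.7°, sin 35.7°) = (32.483, 23.342). ∠LUW = 147.1°, so UW runs at 35.7° + (180° − 147.1°) = 68.600° from the x-axis; with |UW| = 28.0, W = U + 28.0·(cos 68.600°, sin 68.600°) = (42.700, 49.411). UW ⟂ WN; with |WN| = 8.4 on the left of UW, N = W + 8.4·(-0.93106, 0.36488) = (34.879, 52.476). Then |LN| = |N − L| = 63.010.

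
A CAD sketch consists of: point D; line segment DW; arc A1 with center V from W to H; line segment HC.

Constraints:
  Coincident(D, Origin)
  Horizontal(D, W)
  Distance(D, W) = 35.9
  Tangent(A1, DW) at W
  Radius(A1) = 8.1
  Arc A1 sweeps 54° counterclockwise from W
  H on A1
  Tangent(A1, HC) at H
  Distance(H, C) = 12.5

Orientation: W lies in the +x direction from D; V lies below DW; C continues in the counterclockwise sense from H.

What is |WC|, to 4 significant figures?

19.34

D is at the origin; DW is horizontal with |DW| = 35.9 and W on the +x side, so W = (35.90, 0.000). Since A1 is tangent to DW there, VW ⟂ DW, so V = W + (0, -8.1) = (35.90, -8.100). On A1, W sits at bearing 90° from V; a 54° counterclockwise sweep puts H at bearing 144°, so H = V + 8.1·(cos 144°, sin 144°) = (29.35, -3.339). The tangent condition forces VH to be normal to HC, so HC runs along (−sin 144°, cos 144°); with |HC| = 12.5, C = (22.00, -13.45). Then |WC| = |C − W| = 19.34.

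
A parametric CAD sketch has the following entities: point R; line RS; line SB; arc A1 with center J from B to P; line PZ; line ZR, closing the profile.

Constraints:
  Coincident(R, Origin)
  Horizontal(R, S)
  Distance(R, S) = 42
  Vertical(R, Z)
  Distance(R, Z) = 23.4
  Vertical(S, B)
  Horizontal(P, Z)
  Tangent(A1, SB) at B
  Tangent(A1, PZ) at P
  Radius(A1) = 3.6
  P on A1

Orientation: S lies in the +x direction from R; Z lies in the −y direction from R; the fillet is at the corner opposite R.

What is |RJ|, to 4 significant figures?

43.20

R is at the origin; R and S share the same y with |RS| = 42.0 and S on the +x side, so S = (42.00, 0.000). RZ is vertical with |RZ| = 23.4 and Z on the −y side, so Z = (0.000, -23.40). The virtual corner opposite R is at (42.00, -23.40). The tangent condition forces JB to be normal to SB and tangency of A1 to PZ means the radius JP is perpendicular to PZ, with radius 3.6, so the center J sits 3.6 in from both sides at J = (38.40, -19.80). Then |RJ| = |J − R| = 43.20.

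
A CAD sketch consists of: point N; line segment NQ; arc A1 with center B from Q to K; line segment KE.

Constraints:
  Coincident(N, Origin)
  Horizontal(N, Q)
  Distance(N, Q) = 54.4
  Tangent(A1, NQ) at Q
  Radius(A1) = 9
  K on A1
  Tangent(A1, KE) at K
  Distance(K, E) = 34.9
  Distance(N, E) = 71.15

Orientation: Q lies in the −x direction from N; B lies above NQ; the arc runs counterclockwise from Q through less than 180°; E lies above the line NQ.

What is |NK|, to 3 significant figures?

47.1

Checks: |BK| = 9.000 ✓; ∠(BK, KE) = 90.00° ✓; |KE| = 34.90 ✓; |NE| = 71.15 ✓.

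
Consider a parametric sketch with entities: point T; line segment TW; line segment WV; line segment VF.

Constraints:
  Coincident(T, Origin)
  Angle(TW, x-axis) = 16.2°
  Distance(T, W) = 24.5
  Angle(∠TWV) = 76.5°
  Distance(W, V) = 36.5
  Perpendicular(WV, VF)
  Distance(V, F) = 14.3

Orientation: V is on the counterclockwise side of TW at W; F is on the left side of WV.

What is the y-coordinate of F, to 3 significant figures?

31.5

∠TWV = 76.5°, so WV runs at 16.2° + (180° − 76.5°) = 120° from the x-axis; with |WV| = 36.5, V = W + 36.5·(cos 120°, sin 120°) = (5.44, 38.5). The perpendicularity gives VF at right angles to WV; with |VF| = 14.3 on the left of WV, F = V + 14.3·(-0.869, -0.495) = (-6.98, 31.5). So F.y = 31.5.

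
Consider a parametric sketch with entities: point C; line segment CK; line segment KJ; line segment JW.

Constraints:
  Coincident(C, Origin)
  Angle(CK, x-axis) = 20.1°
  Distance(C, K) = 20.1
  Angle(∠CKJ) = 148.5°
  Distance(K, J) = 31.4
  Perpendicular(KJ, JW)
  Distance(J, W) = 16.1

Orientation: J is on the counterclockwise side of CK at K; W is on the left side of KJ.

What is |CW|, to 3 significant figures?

48.9

C is at the origin; CK runs at 20.1° with length 20.1, so K = 20.1·(cos 20.1°, sin 20.1°) = (18.9, 6.91). ∠CKJ = 148.5°, so KJ runs at 20.1° + (180° − 148.5°) = 51.6° from the x-axis; with |KJ| = 31.4, J = K + 31.4·(cos 51.6°, sin 51.6°) = (38.4, 31.5). KJ ⟂ JW; with |JW| = 16.1 on the left of KJ, W = J + 16.1·(-0.784, 0.621) = (25.8, 41.5). Then |CW| = |W − C| = 48.9.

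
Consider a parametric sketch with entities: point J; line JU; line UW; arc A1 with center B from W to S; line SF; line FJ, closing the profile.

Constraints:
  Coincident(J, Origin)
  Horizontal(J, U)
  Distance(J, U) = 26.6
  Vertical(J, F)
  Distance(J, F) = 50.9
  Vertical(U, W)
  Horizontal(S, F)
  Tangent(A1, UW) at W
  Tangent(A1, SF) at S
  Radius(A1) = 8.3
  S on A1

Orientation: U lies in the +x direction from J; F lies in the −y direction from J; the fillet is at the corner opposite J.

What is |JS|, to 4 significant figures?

54.09

The virtual corner opposite J is at (26.60, -50.90). Tangency of A1 to UW means the radius BW is perpendicular to UW and tangency of A1 to SF means the radius BS is perpendicular to SF, with radius 8.3, so the center B sits 8.3 in from both sides at B = (18.30, -42.60). That places the tangent points at W = (26.60, -42.60) on UW and S = (18.30, -50.90) on SF. Then |JS| = |S − J| = 54.09.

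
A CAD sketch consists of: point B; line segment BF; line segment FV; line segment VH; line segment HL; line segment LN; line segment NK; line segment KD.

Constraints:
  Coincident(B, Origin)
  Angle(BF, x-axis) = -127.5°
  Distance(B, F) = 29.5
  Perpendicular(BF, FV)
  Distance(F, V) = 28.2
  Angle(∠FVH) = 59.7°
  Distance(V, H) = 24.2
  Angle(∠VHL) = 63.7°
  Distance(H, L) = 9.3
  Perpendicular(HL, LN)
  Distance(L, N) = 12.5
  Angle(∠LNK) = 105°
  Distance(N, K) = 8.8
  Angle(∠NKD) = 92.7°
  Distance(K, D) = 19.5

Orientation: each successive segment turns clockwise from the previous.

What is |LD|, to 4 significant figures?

14.92

B is at the origin; BF runs at -127.5° with length 29.5, so F = (-17.96, -23.40). The perpendicularity gives FV at right angles to BF, so FV runs at 142.5°; with |FV| = 28.2, V = (-40.33, -6.237). ∠FVH = 59.7° gives VH at 22.20° from the x-axis; with |VH| = 24.2, H = (-17.92, 2.907). ∠VHL = 63.7° gives HL at -94.10° from the x-axis; with |HL| = 9.3, L = (-18.59, -6.369). HL ⟂ LN, so LN runs at 175.9°; with |LN| = 12.5, N = (-31.06, -5.476). ∠LNK = 105.0° gives NK at 100.9° from the x-axis; with |NK| = 8.8, K = (-32.72, 3.166). ∠NKD = 92.7° gives KD at 13.60° from the x-axis; with |KD| = 19.5, D = (-13.77, 7.751). Then |LD| = |D − L| = 14.92.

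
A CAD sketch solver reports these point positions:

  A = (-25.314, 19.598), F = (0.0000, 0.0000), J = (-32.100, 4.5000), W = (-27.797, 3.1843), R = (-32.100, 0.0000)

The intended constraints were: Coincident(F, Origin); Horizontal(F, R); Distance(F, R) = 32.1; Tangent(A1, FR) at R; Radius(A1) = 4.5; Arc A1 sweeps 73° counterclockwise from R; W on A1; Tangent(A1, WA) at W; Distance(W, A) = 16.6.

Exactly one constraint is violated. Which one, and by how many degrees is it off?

Tangent(A1, WA) at W — off by 8.40°.

F = (0.00, 0.00) ✓; F.y = 0.00, R.y = 0.00 ✓; |FR| = 32.10 ✓; ∠(JR, RF) = 90.00° ✓; |JR| = 4.500 ✓; bearing(J→W) − bearing(J→R) = 73.00° ✓; |JW| = 4.500 ✓; ∠(JW, WA) = 81.60° ✗; |WA| = 16.60 ✓.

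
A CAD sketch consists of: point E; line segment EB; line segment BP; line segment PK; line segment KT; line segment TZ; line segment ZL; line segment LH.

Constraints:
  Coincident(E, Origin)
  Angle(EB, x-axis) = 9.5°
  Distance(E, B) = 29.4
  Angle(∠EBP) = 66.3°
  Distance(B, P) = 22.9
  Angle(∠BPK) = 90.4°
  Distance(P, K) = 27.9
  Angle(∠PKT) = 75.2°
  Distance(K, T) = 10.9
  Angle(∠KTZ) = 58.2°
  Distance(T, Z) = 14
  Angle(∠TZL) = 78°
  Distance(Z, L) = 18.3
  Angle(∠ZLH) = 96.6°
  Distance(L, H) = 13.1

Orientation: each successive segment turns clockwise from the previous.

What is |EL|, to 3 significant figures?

20.9

∠KTZ = 58.2° gives TZ at -60.4° from the x-axis; with |TZ| = 14.0, Z = (8.42, -13.3). ∠TZL = 78.0° gives ZL at -162° from the x-axis; with |ZL| = 18.3, L = (-9.03, -18.8). Then |EL| = |L − E| = 20.9.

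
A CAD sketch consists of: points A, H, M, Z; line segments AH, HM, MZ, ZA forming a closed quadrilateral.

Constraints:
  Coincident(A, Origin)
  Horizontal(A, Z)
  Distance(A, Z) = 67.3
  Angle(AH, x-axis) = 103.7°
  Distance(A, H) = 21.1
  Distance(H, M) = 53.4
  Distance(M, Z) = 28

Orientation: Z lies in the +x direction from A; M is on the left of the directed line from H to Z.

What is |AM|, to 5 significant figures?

52.628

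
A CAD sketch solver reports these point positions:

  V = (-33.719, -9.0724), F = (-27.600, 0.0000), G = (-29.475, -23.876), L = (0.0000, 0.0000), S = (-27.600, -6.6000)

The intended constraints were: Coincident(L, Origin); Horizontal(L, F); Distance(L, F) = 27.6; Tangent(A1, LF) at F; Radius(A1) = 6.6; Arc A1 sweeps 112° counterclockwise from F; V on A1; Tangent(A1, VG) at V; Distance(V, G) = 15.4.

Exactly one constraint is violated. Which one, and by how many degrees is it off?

Tangent(A1, VG) at V — off by 6.00°.

L = (0.00, 0.00) ✓; L.y = 0.00, F.y = 0.00 ✓; |LF| = 27.60 ✓; ∠(SF, FL) = 90.00° ✓; |SF| = 6.600 ✓; bearing(S→V) − bearing(S→F) = 112.0° ✓; |SV| = 6.600 ✓; ∠(SV, VG) = 96.00° ✗; |VG| = 15.40 ✓.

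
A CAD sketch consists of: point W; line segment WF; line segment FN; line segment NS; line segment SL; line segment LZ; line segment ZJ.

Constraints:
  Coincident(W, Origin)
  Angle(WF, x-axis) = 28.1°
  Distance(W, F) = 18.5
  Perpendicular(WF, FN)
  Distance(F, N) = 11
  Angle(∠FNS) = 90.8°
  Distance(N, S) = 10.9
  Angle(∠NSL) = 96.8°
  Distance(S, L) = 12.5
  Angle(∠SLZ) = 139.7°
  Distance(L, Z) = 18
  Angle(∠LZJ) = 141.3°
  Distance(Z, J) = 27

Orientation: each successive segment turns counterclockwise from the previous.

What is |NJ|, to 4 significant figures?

42.59

W is at the origin; WF runs at 28.1° with length 18.5, so F = (16.32, 8.714). WF is perpendicular to FN, so FN runs at 118.1°; with |FN| = 11.0, N = (11.14, 18.42). ∠FNS = 90.8° gives NS at -152.7° from the x-axis; with |NS| = 10.9, S = (1.452, 13.42). ∠NSL = 96.8° gives SL at -69.50° from the x-axis; with |SL| = 12.5, L = (5.830, 1.709). ∠SLZ = 139.7° gives LZ at -29.20° from the x-axis; with |LZ| = 18.0, Z = (21.54, -7.072). ∠LZJ = 141.3° gives ZJ at 9.500° from the x-axis; with |ZJ| = 27.0, J = (48.17, -2.616). Then |NJ| = |J − N| = 42.59.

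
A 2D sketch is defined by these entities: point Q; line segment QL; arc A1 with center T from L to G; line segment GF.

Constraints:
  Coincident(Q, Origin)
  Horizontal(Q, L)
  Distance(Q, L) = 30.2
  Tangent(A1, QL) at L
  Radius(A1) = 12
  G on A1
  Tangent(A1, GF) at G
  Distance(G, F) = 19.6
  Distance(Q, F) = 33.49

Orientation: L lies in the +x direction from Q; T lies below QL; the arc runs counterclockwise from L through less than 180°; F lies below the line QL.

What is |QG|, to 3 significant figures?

21.0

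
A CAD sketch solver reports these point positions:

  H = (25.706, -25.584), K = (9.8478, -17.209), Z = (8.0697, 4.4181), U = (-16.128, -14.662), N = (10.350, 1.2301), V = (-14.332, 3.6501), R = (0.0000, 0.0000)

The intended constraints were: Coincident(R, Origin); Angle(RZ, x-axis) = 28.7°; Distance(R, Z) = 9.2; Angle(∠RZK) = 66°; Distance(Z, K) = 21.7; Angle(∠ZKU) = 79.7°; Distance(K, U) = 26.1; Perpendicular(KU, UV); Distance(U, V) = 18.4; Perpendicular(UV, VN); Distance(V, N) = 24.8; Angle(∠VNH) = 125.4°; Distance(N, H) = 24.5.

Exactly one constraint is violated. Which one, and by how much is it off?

Distance(N, H) = 24.5 — off by 6.40.

R = (0.00, 0.00) ✓; RZ at 28.70° ✓; |RZ| = 9.200 ✓; ∠RZK = 66.00° ✓; |ZK| = 21.70 ✓; ∠ZKU = 79.70° ✓; |KU| = 26.10 ✓; ∠(KU, UV) = 90.00° ✓; |UV| = 18.40 ✓; ∠(UV, VN) = 90.00° ✓; |VN| = 24.80 ✓; ∠VNH = 125.4° ✓; |NH| = 30.90 ✗.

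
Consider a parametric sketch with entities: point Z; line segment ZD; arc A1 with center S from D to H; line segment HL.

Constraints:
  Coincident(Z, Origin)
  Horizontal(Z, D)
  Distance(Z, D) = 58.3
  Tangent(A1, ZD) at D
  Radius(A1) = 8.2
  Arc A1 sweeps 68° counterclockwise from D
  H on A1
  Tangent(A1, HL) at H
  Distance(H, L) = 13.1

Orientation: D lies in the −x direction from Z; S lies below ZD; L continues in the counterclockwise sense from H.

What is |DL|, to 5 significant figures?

21.329

Z is at the origin; ZD is horizontal with |ZD| = 58.3 and D on the −x side, so D = (-58.300, 0.0000). Tangency of A1 to ZD means the radius SD is perpendicular to ZD, so S = D + (0, -8.2) = (-58.300, -8.2000). On A1, D sits at bearing 90° from S; a 68° counterclockwise sweep puts H at bearing 158°, so H = S + 8.2·(cos 158°, sin 158°) = (-65.903, -5.1282). Since A1 is tangent to HL there, SH ⟂ HL, so HL runs along (−sin 158°, cos 158°); with |HL| = 13.1, L = (-70.810, -17.274). Then |DL| = |L − D| = 21.329.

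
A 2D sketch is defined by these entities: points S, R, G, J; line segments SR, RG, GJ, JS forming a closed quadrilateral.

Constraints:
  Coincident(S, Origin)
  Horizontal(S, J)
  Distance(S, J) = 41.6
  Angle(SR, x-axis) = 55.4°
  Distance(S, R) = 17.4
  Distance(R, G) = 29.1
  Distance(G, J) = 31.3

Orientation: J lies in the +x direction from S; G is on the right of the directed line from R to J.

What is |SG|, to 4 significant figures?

20.06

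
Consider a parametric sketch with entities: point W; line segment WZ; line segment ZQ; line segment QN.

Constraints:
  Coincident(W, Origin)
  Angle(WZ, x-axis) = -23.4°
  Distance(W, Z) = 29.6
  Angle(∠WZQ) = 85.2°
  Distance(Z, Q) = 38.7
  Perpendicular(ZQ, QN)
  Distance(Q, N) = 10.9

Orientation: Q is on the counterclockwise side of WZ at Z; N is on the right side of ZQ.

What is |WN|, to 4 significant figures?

54.26

∠WZQ = 85.2°, so ZQ runs at -23.4° + (180° − 85.2°) = 71.40° from the x-axis; with |ZQ| = 38.7, Q = Z + 38.7·(cos 71.40°, sin 71.40°) = (39.51, 24.92). The perpendicularity gives QN at right angles to ZQ; with |QN| = 10.9 on the right of ZQ, N = Q + 10.9·(0.9478, -0.3190) = (49.84, 21.45). Then |WN| = |N − W| = 54.26.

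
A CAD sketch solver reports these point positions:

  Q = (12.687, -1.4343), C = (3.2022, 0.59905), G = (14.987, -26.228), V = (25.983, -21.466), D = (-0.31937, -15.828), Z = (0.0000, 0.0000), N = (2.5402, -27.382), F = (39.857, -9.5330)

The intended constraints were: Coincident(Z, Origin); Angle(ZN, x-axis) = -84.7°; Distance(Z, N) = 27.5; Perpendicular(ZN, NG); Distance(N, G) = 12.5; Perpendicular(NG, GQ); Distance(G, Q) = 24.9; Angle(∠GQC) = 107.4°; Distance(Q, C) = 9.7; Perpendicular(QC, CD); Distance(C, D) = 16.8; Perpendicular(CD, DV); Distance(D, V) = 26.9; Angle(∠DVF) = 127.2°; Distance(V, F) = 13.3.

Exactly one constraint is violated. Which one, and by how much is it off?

Distance(V, F) = 13.3 — off by 5.00.

Z = (0.00, 0.00) ✓; ZN at -84.70° ✓; |ZN| = 27.50 ✓; ∠(ZN, NG) = 90.00° ✓; |NG| = 12.50 ✓; ∠(NG, GQ) = 90.00° ✓; |GQ| = 24.90 ✓; ∠GQC = 107.4° ✓; |QC| = 9.700 ✓; ∠(QC, CD) = 90.00° ✓; |CD| = 16.80 ✓; ∠(CD, DV) = 90.00° ✓; |DV| = 26.90 ✓; ∠DVF = 127.2° ✓; |VF| = 18.30 ✗.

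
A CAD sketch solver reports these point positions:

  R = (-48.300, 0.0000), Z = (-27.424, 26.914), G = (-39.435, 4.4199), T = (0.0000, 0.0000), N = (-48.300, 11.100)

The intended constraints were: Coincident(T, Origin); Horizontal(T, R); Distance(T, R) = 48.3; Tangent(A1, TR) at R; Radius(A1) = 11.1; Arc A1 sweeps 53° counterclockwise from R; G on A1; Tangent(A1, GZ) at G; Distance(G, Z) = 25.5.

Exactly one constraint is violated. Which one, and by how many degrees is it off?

Tangent(A1, GZ) at G — off by 8.90°.

T = (0.00, 0.00) ✓; T.y = 0.00, R.y = 0.00 ✓; |TR| = 48.30 ✓; ∠(NR, RT) = 90.00° ✓; |NR| = 11.10 ✓; bearing(N→G) − bearing(N→R) = 53.00° ✓; |NG| = 11.10 ✓; ∠(NG, GZ) = 81.10° ✗; |GZ| = 25.50 ✓.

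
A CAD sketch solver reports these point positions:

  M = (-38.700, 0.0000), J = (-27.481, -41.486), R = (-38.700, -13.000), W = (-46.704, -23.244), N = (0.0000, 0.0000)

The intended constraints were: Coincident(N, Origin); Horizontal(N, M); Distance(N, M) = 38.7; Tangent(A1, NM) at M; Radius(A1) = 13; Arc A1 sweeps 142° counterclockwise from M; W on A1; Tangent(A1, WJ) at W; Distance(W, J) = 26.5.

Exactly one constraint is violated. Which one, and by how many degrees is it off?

Tangent(A1, WJ) at W — off by 5.50°.

N = (0.00, 0.00) ✓; N.y = 0.00, M.y = 0.00 ✓; |NM| = 38.70 ✓; ∠(RM, MN) = 90.00° ✓; |RM| = 13.00 ✓; bearing(R→W) − bearing(R→M) = 142.0° ✓; |RW| = 13.00 ✓; ∠(RW, WJ) = 95.50° ✗; |WJ| = 26.50 ✓.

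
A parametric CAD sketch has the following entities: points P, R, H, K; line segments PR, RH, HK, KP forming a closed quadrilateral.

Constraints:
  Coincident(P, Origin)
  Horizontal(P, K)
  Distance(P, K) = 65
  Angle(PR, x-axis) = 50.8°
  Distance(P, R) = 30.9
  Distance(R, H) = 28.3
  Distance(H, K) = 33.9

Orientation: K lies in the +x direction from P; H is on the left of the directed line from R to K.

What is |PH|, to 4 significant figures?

55.53

P is at the origin; PK is horizontal with |PK| = 65.0 and K in +x, so K = (65.0, 0). PR runs at 50.8° with |PR| = 30.9, so R = (19.53, 23.95). H is determined by |RH| = 28.3 and |HK| = 33.9 together: it lies at the intersection of circle(R, 28.3) and circle(K, 33.9). With |RK| = 51.39, the foot of the radical line on RK is 22.31 from R and the perpendicular offset is √(28.3² − 22.31²) = 17.42. Taking the left-of-RK solution: H = (47.38, 28.96).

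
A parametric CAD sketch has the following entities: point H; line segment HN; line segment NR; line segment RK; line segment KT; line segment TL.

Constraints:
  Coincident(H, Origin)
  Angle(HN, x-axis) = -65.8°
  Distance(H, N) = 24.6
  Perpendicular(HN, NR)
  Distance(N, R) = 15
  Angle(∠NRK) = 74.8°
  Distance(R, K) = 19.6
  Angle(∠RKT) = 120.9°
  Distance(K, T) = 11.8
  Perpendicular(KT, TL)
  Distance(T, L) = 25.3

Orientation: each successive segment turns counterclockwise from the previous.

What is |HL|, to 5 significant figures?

28.116

H is at the origin; HN runs at -65.8° with length 24.6, so N = (10.084, -22.438). HN is perpendicular to NR, so NR runs at 24.200°; with |NR| = 15.0, R = (23.766, -16.289). ∠NRK = 74.8° gives RK at 129.40° from the x-axis; with |RK| = 19.6, K = (11.325, -1.1437). ∠RKT = 120.9° gives KT at -171.50° from the x-axis; with |KT| = 11.8, T = (-0.34520, -2.8879). KT ⟂ TL, so TL runs at -81.500°; with |TL| = 25.3, L = (3.3944, -27.910). Then |HL| = |L − H| = 28.116.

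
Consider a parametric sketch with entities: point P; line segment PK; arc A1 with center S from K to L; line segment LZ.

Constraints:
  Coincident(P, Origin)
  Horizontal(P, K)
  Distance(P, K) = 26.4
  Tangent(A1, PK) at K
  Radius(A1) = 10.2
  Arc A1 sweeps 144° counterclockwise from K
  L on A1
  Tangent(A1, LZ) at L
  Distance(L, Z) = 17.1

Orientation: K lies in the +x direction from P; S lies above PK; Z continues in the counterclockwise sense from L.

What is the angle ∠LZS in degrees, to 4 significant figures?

30.82°

On A1, K sits at bearing -90° from S; a 144° counterclockwise sweep puts L at bearing 54°, so L = S + 10.2·(cos 54°, sin 54°) = (32.40, 18.45). Since A1 is tangent to LZ there, SL ⟂ LZ, so LZ runs along (−sin 54°, cos 54°); with |LZ| = 17.1, Z = (18.56, 28.50). Then cos ∠LZS = ZL·ZS / (|ZL||ZS|), giving 30.82°.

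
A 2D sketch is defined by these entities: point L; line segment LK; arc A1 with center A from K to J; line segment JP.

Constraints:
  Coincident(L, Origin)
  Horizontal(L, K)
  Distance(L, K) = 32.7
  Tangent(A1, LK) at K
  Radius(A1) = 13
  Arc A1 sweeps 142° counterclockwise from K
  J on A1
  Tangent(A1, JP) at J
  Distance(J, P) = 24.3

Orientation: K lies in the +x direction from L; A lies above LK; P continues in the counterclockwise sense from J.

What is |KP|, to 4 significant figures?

39.80

L is at the origin; LK is horizontal with |LK| = 32.7 and K on the +x side, so K = (32.70, 0.000). Since A1 is tangent to LK there, AK ⟂ LK, so A = K + (0, 13) = (32.70, 13.00). On A1, K sits at bearing -90° from A; a 142° counterclockwise sweep puts J at bearing 52°, so J = A + 13.0·(cos 52°, sin 52°) = (40.70, 23.24). The tangent condition forces AJ to be normal to JP, so JP runs along (−sin 52°, cos 52°); with |JP| = 24.3, P = (21.55, 38.20). Then |KP| = |P − K| = 39.80.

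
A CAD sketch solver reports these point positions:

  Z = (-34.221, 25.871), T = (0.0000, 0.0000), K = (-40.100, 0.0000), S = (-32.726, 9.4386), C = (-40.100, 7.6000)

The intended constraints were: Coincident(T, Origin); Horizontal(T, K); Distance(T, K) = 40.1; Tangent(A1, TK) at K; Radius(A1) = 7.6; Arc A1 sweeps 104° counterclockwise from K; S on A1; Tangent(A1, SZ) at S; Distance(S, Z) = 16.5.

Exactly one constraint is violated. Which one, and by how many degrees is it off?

Tangent(A1, SZ) at S — off by 8.80°.

T = (0.00, 0.00) ✓; T.y = 0.00, K.y = 0.00 ✓; |TK| = 40.10 ✓; ∠(CK, KT) = 90.00° ✓; |CK| = 7.600 ✓; bearing(C→S) − bearing(C→K) = 104.0° ✓; |CS| = 7.600 ✓; ∠(CS, SZ) = 98.80° ✗; |SZ| = 16.50 ✓.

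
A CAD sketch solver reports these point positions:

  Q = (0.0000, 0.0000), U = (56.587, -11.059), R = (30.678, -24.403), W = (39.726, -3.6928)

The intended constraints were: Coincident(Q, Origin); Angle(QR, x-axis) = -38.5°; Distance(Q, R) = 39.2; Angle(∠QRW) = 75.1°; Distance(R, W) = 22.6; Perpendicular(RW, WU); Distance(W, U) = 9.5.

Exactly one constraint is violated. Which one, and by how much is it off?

Distance(W, U) = 9.5 — off by 8.90.

Q = (0.00, 0.00) ✓; QR at -38.50° ✓; |QR| = 39.20 ✓; ∠QRW = 75.10° ✓; |RW| = 22.60 ✓; ∠(RW, WU) = 90.00° ✓; |WU| = 18.40 ✗.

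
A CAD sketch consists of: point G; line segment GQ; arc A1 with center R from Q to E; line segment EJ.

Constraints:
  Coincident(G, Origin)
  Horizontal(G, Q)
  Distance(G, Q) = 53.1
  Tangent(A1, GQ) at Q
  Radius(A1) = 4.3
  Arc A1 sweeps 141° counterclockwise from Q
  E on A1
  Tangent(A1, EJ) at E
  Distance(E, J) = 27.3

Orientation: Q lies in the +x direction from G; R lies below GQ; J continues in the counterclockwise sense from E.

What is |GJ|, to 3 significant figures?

75.8

On A1, Q sits at bearing 90° from R; a 141° counterclockwise sweep puts E at bearing 231°, so E = R + 4.3·(cos 231°, sin 231°) = (50.4, -7.64). Since A1 is tangent to EJ there, RE ⟂ EJ, so EJ runs along (−sin 231°, cos 231°); with |EJ| = 27.3, J = (71.6, -24.8). Then |GJ| = |J − G| = 75.8.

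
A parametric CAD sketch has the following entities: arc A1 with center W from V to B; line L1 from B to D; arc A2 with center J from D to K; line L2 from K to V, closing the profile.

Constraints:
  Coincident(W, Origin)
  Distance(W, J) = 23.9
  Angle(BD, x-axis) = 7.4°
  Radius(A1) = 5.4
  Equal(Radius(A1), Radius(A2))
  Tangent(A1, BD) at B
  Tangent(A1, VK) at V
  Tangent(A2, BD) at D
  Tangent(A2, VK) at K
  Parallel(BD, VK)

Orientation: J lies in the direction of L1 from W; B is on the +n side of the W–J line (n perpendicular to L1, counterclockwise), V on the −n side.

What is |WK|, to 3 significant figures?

24.5

The slot axis is L1's direction at 7.4°, so u = (cos 7.4°, sin 7.4°) = (0.992, 0.129) and n = (−sin 7.4°, cos 7.4°) = (-0.129, 0.992). W is at the origin and J lies 23.9 along u from W, so J = 23.9·u = (23.7, 3.08). Tangency of A1 to both parallel lines with radius 5.4 puts B and V at W ± 5.4·n: B = (-0.695, 5.36), V = (0.695, -5.36). Equal radii place D and K the same way about J: D = J + 5.4·n = (23.0, 8.43), K = J − 5.4·n = (24.4, -2.28). Then |WK| = |K − W| = 24.5.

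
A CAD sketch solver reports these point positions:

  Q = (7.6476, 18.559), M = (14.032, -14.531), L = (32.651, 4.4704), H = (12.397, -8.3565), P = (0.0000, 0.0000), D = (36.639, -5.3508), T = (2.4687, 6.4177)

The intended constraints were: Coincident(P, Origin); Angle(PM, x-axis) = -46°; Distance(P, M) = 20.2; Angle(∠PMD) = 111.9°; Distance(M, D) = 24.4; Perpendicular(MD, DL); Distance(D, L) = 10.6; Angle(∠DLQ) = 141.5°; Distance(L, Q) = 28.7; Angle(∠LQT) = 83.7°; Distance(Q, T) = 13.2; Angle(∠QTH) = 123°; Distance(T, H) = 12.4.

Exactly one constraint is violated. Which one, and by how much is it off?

Distance(T, H) = 12.4 — off by 5.40.

P = (0.00, 0.00) ✓; PM at -46.00° ✓; |PM| = 20.20 ✓; ∠PMD = 111.9° ✓; |MD| = 24.40 ✓; ∠(MD, DL) = 90.00° ✓; |DL| = 10.60 ✓; ∠DLQ = 141.5° ✓; |LQ| = 28.70 ✓; ∠LQT = 83.70° ✓; |QT| = 13.20 ✓; ∠QTH = 123.0° ✓; |TH| = 17.80 ✗.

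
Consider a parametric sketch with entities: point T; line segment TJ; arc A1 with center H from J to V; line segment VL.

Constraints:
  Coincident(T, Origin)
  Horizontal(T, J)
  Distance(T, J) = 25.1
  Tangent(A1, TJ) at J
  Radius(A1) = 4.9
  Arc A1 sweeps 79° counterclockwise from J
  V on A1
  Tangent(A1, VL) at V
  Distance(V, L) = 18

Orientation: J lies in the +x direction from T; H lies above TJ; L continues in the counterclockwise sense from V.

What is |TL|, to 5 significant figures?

39.748

T is at the origin; T and J share the same y with |TJ| = 25.1 and J on the +x side, so J = (25.100, 0.0000). Tangency of A1 to TJ means the radius HJ is perpendicular to TJ, so H = J + (0, 4.9) = (25.100, 4.9000). On A1, J sits at bearing -90° from H; a 79° counterclockwise sweep puts V at bearing -11°, so V = H + 4.9·(cos -11°, sin -11°) = (29.910, 3.9650). Since A1 is tangent to VL there, HV ⟂ VL, so VL runs along (−sin -11°, cos -11°); with |VL| = 18.0, L = (33.345, 21.634). Then |TL| = |L − T| = 39.748.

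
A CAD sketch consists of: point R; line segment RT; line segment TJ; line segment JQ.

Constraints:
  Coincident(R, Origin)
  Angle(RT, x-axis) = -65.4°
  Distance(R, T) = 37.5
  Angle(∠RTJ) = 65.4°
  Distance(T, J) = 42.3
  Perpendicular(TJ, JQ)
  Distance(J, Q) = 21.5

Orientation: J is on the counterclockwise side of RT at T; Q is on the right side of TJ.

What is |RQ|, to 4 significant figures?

61.67

∠RTJ = 65.4°, so TJ runs at -65.4° + (180° − 65.4°) = 49.20° from the x-axis; with |TJ| = 42.3, J = T + 42.3·(cos 49.20°, sin 49.20°) = (43.25, -2.075). TJ is perpendicular to JQ; with |JQ| = 21.5 on the right of TJ, Q = J + 21.5·(0.7570, -0.6534) = (59.53, -16.12). Then |RQ| = |Q − R| = 61.67.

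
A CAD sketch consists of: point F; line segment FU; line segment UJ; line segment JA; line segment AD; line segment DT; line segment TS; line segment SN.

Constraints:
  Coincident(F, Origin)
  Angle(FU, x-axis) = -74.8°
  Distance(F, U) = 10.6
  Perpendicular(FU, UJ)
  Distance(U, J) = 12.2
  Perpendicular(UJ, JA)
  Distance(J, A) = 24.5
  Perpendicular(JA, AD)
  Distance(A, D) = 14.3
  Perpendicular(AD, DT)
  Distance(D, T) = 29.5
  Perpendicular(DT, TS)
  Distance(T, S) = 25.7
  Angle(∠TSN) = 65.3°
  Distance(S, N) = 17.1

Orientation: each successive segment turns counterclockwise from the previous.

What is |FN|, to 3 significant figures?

16.5

F is at the origin; FU runs at -74.8° with length 10.6, so U = (2.78, -10.2). FU ⟂ UJ, so UJ runs at 15.2°; with |UJ| = 12.2, J = (14.6, -7.03). The perpendicularity gives JA at right angles to UJ, so JA runs at 105°; with |JA| = 24.5, A = (8.13, 16.6). JA is perpendicular to AD, so AD runs at -165°; with |AD| = 14.3, D = (-5.67, 12.9). AD is perpendicular to DT, so DT runs at -74.8°; with |DT| = 29.5, T = (2.06, -15.6). DT ⟂ TS, so TS runs at 15.2°; with |TS| = 25.7, S = (26.9, -8.87). ∠TSN = 65.3° gives SN at 130° from the x-axis; with |SN| = 17.1, N = (15.9, 4.25). Then |FN| = |N − F| = 16.5.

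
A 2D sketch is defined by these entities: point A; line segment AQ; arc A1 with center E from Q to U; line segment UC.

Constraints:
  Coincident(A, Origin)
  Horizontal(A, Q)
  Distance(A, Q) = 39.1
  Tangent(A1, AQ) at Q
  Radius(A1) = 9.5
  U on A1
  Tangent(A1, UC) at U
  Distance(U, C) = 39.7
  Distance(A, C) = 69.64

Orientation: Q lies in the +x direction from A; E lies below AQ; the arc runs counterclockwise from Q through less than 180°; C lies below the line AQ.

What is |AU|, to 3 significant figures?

33.8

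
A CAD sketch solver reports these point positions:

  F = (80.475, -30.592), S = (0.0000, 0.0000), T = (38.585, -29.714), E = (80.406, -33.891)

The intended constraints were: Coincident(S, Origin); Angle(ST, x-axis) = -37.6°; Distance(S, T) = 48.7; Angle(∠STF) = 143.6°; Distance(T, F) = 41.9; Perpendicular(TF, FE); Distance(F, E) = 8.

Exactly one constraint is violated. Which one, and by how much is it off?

Distance(F, E) = 8 — off by 4.70.

S = (0.00, 0.00) ✓; ST at -37.60° ✓; |ST| = 48.70 ✓; ∠STF = 143.6° ✓; |TF| = 41.90 ✓; ∠(TF, FE) = 90.00° ✓; |FE| = 3.300 ✗.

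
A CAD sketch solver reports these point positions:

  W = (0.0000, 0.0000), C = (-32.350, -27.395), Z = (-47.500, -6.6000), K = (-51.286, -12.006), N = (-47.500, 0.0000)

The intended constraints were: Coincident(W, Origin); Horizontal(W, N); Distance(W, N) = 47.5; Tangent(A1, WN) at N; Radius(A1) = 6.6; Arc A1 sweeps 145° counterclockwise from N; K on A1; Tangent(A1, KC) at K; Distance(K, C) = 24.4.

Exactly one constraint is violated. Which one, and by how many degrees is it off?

Tangent(A1, KC) at K — off by 4.10°.

W = (0.00, 0.00) ✓; W.y = 0.00, N.y = 0.00 ✓; |WN| = 47.50 ✓; ∠(ZN, NW) = 90.00° ✓; |ZN| = 6.600 ✓; bearing(Z→K) − bearing(Z→N) = 145.0° ✓; |ZK| = 6.600 ✓; ∠(ZK, KC) = 94.10° ✗; |KC| = 24.40 ✓.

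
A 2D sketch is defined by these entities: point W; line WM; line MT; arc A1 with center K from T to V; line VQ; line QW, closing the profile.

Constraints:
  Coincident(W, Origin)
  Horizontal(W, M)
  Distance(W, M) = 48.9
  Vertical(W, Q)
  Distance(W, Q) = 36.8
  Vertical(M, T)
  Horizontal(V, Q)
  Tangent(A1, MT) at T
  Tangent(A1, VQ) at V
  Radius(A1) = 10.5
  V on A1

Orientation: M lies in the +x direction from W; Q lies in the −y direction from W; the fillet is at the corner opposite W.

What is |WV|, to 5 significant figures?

53.186

The virtual corner opposite W is at (48.900, -36.800). The tangent condition forces KT to be normal to MT and tangency of A1 to VQ means the radius KV is perpendicular to VQ, with radius 10.5, so the center K sits 10.5 in from both sides at K = (38.400, -26.300). That places the tangent points at T = (48.900, -26.300) on MT and V = (38.400, -36.800) on VQ. Then |WV| = |V − W| = 53.186.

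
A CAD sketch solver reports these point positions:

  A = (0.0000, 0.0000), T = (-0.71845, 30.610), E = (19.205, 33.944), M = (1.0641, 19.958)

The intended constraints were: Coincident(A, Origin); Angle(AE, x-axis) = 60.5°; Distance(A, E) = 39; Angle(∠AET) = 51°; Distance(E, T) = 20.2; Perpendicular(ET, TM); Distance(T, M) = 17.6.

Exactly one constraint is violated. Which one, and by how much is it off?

Distance(T, M) = 17.6 — off by 6.80.

A = (0.00, 0.00) ✓; AE at 60.50° ✓; |AE| = 39.00 ✓; ∠AET = 51.00° ✓; |ET| = 20.20 ✓; ∠(ET, TM) = 90.00° ✓; |TM| = 10.80 ✗.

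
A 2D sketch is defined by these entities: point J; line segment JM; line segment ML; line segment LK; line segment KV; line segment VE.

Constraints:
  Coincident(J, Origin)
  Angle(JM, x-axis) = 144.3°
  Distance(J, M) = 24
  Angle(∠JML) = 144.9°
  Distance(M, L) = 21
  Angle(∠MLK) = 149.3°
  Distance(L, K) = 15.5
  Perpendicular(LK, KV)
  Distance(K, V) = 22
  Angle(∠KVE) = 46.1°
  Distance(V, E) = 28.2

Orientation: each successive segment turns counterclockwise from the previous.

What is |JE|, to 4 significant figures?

37.98

J is at the origin; JM runs at 144.3° with length 24.0, so M = (-19.49, 14.00). ∠JML = 144.9° gives ML at 179.4° from the x-axis; with |ML| = 21.0, L = (-40.49, 14.22). ∠MLK = 149.3° gives LK at -149.9° from the x-axis; with |LK| = 15.5, K = (-53.90, 6.451). LK ⟂ KV, so KV runs at -59.90°; with |KV| = 22.0, V = (-42.87, -12.58). ∠KVE = 46.1° gives VE at 74.00° from the x-axis; with |VE| = 28.2, E = (-35.09, 14.53). Then |JE| = |E − J| = 37.98.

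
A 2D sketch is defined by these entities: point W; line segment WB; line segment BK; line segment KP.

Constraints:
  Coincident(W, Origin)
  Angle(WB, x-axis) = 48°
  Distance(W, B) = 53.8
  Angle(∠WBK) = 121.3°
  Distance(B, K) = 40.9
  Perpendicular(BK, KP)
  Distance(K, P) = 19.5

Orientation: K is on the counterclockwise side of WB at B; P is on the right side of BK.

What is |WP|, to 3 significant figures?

95.0

W is at the origin; WB runs at 48.0° with length 53.8, so B = 53.8·(cos 48.0°, sin 48.0°) = (36.0, 40.0). ∠WBK = 121.3°, so BK runs at 48.0° + (180° − 121.3°) = 107° from the x-axis; with |BK| = 40.9, K = B + 40.9·(cos 107°, sin 107°) = (24.2, 79.2). BK is perpendicular to KP; with |KP| = 19.5 on the right of BK, P = K + 19.5·(0.958, 0.287) = (42.9, 84.8). Then |WP| = |P − W| = 95.0.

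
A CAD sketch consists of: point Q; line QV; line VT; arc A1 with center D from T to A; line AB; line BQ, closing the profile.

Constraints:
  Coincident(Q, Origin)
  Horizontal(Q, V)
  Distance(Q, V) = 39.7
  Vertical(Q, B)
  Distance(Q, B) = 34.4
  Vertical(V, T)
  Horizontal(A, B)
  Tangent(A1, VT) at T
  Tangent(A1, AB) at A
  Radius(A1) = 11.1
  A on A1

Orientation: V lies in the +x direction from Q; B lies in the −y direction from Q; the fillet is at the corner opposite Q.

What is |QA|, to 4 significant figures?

44.74

The virtual corner opposite Q is at (39.70, -34.40). A1 meets VT tangentially, so DT is at right angles to VT and A1 meets AB tangentially, so DA is at right angles to AB, with radius 11.1, so the center D sits 11.1 in from both sides at D = (28.60, -23.30). That places the tangent points at T = (39.70, -23.30) on VT and A = (28.60, -34.40) on AB. Then |QA| = |A − Q| = 44.74.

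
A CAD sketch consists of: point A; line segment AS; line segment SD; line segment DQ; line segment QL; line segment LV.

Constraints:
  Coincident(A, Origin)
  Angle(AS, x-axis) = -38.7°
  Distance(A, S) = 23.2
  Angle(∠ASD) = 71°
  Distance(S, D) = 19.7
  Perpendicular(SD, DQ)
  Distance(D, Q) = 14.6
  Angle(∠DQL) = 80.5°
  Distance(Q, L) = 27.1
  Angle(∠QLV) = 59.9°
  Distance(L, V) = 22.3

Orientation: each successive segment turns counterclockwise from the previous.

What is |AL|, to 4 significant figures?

18.76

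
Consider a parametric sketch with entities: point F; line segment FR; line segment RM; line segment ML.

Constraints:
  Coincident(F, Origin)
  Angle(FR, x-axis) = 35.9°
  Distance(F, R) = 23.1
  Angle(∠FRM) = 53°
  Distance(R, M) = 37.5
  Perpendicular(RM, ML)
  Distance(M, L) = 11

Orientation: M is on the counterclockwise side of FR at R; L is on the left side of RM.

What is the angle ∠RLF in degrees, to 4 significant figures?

33.87°

F is at the origin; FR runs at 35.9° with length 23.1, so R = 23.1·(cos 35.9°, sin 35.9°) = (18.71, 13.55). ∠FRM = 53.0°, so RM runs at 35.9° + (180° − 53.0°) = 162.9° from the x-axis; with |RM| = 37.5, M = R + 37.5·(cos 162.9°, sin 162.9°) = (-17.13, 24.57). The perpendicularity gives ML at right angles to RM; with |ML| = 11.0 on the left of RM, L = M + 11.0·(-0.2940, -0.9558) = (-20.36, 14.06). Then cos ∠RLF = LR·LF / (|LR||LF|), giving 33.87°.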